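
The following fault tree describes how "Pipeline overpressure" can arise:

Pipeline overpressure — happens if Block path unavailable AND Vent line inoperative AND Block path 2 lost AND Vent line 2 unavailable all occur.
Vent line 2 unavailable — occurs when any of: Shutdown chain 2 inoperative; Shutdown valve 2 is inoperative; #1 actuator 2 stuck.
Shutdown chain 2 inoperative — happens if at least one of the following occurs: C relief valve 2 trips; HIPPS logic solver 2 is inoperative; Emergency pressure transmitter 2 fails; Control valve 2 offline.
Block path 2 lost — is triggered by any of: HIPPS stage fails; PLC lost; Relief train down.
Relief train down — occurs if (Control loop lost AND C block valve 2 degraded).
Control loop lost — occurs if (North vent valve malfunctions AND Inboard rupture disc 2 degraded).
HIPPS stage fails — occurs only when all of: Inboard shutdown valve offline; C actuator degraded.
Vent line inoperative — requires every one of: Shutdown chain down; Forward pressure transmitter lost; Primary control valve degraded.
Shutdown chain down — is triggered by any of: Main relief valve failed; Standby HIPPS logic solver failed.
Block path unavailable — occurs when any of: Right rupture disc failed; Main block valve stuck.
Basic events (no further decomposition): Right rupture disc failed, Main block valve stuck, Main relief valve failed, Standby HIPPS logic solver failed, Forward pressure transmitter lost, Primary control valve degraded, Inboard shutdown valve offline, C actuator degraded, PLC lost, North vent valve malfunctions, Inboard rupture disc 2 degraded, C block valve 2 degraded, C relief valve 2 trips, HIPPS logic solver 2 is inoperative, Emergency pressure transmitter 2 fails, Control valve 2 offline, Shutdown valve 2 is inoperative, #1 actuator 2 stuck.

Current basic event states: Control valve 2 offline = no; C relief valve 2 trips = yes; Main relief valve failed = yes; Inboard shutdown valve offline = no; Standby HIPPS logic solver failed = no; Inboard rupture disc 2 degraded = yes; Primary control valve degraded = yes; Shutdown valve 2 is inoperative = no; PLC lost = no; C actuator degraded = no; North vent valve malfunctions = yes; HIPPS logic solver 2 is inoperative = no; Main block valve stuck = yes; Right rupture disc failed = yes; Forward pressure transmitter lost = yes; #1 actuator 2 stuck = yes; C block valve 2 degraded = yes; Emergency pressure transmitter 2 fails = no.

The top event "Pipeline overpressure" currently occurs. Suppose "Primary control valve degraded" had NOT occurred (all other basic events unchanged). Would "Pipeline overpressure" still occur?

Counterfactual: set "Primary control valve degraded" to not occurred.
Block path unavailable [OR]: Right rupture disc failed=occurs, Main block valve stuck=occurs → at least one input occurs → occurs.
Shutdown chain down [OR]: Main relief valve failed=occurs, Standby HIPPS logic solver failed=not → at least one input occurs → occurs.
Vent line inoperative [AND]: Shutdown chain down=occurs, Forward pressure transmitter lost=occurs, Primary control valve degraded=not → not all inputs occur → does not occur.
HIPPS stage fails [AND]: Inboard shutdown valve offline=not, C actuator degraded=not → not all inputs occur → does not occur.
Control loop lost [AND]: North vent valve malfunctions=occurs, Inboard rupture disc 2 degraded=occurs → all inputs occur → occurs.
Relief train down [AND]: Control loop lost=occurs, C block valve 2 degraded=occurs → all inputs occur → occurs.
Block path 2 lost [OR]: HIPPS stage fails=not, PLC lost=not, Relief train down=occurs → at least one input occurs → occurs.
Shutdown chain 2 inoperative [OR]: C relief valve 2 trips=occurs, HIPPS logic solver 2 is inoperative=not, Emergency pressure transmitter 2 fails=not, Control valve 2 offline=not → at least one input occurs → occurs.
Vent line 2 unavailable [OR]: Shutdown chain 2 inoperative=occurs, Shutdown valve 2 is inoperative=not, #1 actuator 2 stuck=occurs → at least one input occurs → occurs.
Pipeline overpressure [AND]: Block path unavailable=occurs, Vent line inoperative=not, Block path 2 lost=occurs, Vent line 2 unavailable=occurs → not all inputs occur → does not occur.

No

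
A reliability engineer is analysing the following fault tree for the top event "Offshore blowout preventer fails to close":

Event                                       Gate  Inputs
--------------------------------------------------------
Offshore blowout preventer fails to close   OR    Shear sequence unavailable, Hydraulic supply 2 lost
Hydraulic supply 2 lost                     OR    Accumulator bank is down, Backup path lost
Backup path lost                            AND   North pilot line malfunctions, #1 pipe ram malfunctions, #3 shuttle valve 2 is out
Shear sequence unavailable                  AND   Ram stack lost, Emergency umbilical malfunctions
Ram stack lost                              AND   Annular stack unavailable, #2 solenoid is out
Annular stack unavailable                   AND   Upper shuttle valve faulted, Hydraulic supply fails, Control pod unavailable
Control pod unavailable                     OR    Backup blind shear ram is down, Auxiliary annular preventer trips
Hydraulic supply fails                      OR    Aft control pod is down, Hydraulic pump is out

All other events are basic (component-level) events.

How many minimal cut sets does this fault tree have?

6

Hydraulic supply fails [OR]: union of children's cut sets → 2 cut set(s).
Control pod unavailable [OR]: union of children's cut sets → 2 cut set(s).
Annular stack unavailable [AND]: one cut set from each child combined → 1 × 2 × 2 = 4 cut set(s).
Ram stack lost [AND]: one cut set from each child combined → 4 × 1 = 4 cut set(s).
Shear sequence unavailable [AND]: one cut set from each child combined → 4 × 1 = 4 cut set(s).
Backup path lost [AND]: one cut set from each child combined → 1 × 1 × 1 = 1 cut set(s).
Hydraulic supply 2 lost [OR]: union of children's cut sets → 2 cut set(s).
Offshore blowout preventer fails to close [OR]: union of children's cut sets → 6 cut set(s).
Minimal cut sets: {#2 solenoid is out, Aft control pod is down, Backup blind shear ram is down, Emergency umbilical malfunctions, Upper shuttle valve faulted}; {#2 solenoid is out, Aft control pod is down, Auxiliary annular preventer trips, Emergency umbilical malfunctions, Upper shuttle valve faulted}; {#2 solenoid is out, Backup blind shear ram is down, Emergency umbilical malfunctions, Hydraulic pump is out, Upper shuttle valve faulted}; {#2 solenoid is out, Auxiliary annular preventer trips, Emergency umbilical malfunctions, Hydraulic pump is out, Upper shuttle valve faulted}; {Accumulator bank is down}; {#1 pipe ram malfunctions, #3 shuttle valve 2 is out, North pilot line malfunctions}.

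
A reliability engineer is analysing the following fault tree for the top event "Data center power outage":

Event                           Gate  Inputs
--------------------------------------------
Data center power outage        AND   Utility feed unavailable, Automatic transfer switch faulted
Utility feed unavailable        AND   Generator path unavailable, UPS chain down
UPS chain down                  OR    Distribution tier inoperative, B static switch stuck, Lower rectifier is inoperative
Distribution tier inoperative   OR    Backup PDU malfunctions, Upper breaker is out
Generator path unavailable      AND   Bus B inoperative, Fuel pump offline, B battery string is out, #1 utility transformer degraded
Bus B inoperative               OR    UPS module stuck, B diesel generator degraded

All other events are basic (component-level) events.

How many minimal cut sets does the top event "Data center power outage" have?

8

Bus B inoperative [OR]: union of children's cut sets → 2 cut set(s).
Generator path unavailable [AND]: one cut set from each child combined → 2 × 1 × 1 × 1 = 2 cut set(s).
Distribution tier inoperative [OR]: union of children's cut sets → 2 cut set(s).
UPS chain down [OR]: union of children's cut sets → 4 cut set(s).
Utility feed unavailable [AND]: one cut set from each child combined → 2 × 4 = 8 cut set(s).
Data center power outage [AND]: one cut set from each child combined → 8 × 1 = 8 cut set(s).
Minimal cut sets: {#1 utility transformer degraded, Automatic transfer switch faulted, B battery string is out, Backup PDU malfunctions, Fuel pump offline, UPS module stuck}; {#1 utility transformer degraded, Automatic transfer switch faulted, B battery string is out, Fuel pump offline, UPS module stuck, Upper breaker is out}; {#1 utility transformer degraded, Automatic transfer switch faulted, B battery string is out, B static switch stuck, Fuel pump offline, UPS module stuck}; {#1 utility transformer degraded, Automatic transfer switch faulted, B battery string is out, Fuel pump offline, Lower rectifier is inoperative, UPS module stuck}; {#1 utility transformer degraded, Automatic transfer switch faulted, B battery string is out, B diesel generator degraded, Backup PDU malfunctions, Fuel pump offline}; {#1 utility transformer degraded, Automatic transfer switch faulted, B battery string is out, B diesel generator degraded, Fuel pump offline, Upper breaker is out}; {#1 utility transformer degraded, Automatic transfer switch faulted, B battery string is out, B diesel generator degraded, B static switch stuck, Fuel pump offline}; {#1 utility transformer degraded, Automatic transfer switch faulted, B battery string is out, B diesel generator degraded, Fuel pump offline, Lower rectifier is inoperative}.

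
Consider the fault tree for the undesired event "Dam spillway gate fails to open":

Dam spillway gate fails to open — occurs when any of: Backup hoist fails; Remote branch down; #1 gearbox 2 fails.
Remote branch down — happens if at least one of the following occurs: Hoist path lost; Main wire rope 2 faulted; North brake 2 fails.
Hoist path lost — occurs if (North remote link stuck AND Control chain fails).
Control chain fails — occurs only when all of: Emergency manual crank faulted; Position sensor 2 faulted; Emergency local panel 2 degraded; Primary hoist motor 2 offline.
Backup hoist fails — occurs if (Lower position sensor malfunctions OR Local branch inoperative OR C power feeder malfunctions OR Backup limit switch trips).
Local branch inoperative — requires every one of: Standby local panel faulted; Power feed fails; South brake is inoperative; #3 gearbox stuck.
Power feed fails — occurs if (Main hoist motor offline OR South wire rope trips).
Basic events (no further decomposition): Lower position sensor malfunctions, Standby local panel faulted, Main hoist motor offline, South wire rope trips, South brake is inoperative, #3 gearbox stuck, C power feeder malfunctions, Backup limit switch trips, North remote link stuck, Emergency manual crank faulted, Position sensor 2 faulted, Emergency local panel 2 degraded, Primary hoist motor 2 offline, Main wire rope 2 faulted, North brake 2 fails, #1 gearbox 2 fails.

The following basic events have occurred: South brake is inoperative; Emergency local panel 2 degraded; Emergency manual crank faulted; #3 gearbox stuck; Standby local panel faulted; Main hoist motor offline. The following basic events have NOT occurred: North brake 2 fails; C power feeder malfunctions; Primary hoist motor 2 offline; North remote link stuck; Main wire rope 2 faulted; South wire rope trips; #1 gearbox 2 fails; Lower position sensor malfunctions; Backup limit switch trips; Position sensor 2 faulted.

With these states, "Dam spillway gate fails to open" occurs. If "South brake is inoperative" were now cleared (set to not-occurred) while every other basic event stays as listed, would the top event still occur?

No

Counterfactual: set "South brake is inoperative" to not occurred.
Power feed fails [OR]: Main hoist motor offline=occurs, South wire rope trips=not → at least one input occurs → occurs.
Local branch inoperative [AND]: Standby local panel faulted=occurs, Power feed fails=occurs, South brake is inoperative=not, #3 gearbox stuck=occurs → not all inputs occur → does not occur.
Backup hoist fails [OR]: Lower position sensor malfunctions=not, Local branch inoperative=not, C power feeder malfunctions=not, Backup limit switch trips=not → no input occurs → does not occur.
Control chain fails [AND]: Emergency manual crank faulted=occurs, Position sensor 2 faulted=not, Emergency local panel 2 degraded=occurs, Primary hoist motor 2 offline=not → not all inputs occur → does not occur.
Hoist path lost [AND]: North remote link stuck=not, Control chain fails=not → not all inputs occur → does not occur.
Remote branch down [OR]: Hoist path lost=not, Main wire rope 2 faulted=not, North brake 2 fails=not → no input occurs → does not occur.
Dam spillway gate fails to open [OR]: Backup hoist fails=not, Remote branch down=not, #1 gearbox 2 fails=not → no input occurs → does not occur.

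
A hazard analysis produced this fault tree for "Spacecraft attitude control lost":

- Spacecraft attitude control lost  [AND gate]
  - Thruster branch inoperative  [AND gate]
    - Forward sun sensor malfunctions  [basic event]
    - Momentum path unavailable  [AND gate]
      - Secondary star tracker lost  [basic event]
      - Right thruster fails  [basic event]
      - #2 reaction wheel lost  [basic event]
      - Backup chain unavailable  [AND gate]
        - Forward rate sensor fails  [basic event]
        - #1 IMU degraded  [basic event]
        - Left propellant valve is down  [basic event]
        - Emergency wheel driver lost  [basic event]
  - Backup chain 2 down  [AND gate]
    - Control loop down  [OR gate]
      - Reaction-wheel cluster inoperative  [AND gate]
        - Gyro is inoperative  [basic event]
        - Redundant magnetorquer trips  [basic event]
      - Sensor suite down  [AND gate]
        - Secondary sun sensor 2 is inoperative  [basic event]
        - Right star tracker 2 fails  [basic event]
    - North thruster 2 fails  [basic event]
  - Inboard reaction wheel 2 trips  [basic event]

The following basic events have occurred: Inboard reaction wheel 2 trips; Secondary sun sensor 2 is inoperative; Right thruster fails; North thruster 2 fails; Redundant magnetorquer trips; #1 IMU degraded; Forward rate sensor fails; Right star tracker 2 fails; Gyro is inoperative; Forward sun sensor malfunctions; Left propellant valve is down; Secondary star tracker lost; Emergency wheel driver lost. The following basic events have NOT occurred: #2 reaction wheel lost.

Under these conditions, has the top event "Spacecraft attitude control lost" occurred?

No

Backup chain unavailable [AND]: Forward rate sensor fails=occurs, #1 IMU degraded=occurs, Left propellant valve is down=occurs, Emergency wheel driver lost=occurs → all inputs occur → occurs.
Momentum path unavailable [AND]: Secondary star tracker lost=occurs, Right thruster fails=occurs, #2 reaction wheel lost=not, Backup chain unavailable=occurs → not all inputs occur → does not occur.
Thruster branch inoperative [AND]: Forward sun sensor malfunctions=occurs, Momentum path unavailable=not → not all inputs occur → does not occur.
Reaction-wheel cluster inoperative [AND]: Gyro is inoperative=occurs, Redundant magnetorquer trips=occurs → all inputs occur → occurs.
Sensor suite down [AND]: Secondary sun sensor 2 is inoperative=occurs, Right star tracker 2 fails=occurs → all inputs occur → occurs.
Control loop down [OR]: Reaction-wheel cluster inoperative=occurs, Sensor suite down=occurs → at least one input occurs → occurs.
Backup chain 2 down [AND]: Control loop down=occurs, North thruster 2 fails=occurs → all inputs occur → occurs.
Spacecraft attitude control lost [AND]: Thruster branch inoperative=not, Backup chain 2 down=occurs, Inboard reaction wheel 2 trips=occurs → not all inputs occur → does not occur.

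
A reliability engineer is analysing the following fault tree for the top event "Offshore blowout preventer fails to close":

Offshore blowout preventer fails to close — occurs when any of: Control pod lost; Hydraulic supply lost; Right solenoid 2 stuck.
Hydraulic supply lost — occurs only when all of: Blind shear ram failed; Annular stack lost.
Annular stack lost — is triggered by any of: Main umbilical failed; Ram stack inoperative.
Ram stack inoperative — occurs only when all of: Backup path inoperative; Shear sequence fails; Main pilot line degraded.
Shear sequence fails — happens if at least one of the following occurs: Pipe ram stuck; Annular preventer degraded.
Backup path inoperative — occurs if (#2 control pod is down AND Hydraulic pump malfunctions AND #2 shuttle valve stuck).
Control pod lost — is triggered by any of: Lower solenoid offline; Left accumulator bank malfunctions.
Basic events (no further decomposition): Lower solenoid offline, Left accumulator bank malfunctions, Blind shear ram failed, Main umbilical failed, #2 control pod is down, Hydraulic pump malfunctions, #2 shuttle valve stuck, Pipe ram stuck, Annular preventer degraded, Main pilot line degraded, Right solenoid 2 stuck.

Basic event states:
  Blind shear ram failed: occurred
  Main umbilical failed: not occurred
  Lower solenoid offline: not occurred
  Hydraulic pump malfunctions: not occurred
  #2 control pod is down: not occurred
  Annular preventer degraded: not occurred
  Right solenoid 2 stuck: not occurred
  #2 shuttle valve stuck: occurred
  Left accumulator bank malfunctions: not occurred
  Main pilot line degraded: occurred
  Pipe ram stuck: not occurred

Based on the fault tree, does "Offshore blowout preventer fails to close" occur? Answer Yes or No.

No

Control pod lost [OR]: Lower solenoid offline=not, Left accumulator bank malfunctions=not → no input occurs → does not occur.
Backup path inoperative [AND]: #2 control pod is down=not, Hydraulic pump malfunctions=not, #2 shuttle valve stuck=occurs → not all inputs occur → does not occur.
Shear sequence fails [OR]: Pipe ram stuck=not, Annular preventer degraded=not → no input occurs → does not occur.
Ram stack inoperative [AND]: Backup path inoperative=not, Shear sequence fails=not, Main pilot line degraded=occurs → not all inputs occur → does not occur.
Annular stack lost [OR]: Main umbilical failed=not, Ram stack inoperative=not → no input occurs → does not occur.
Hydraulic supply lost [AND]: Blind shear ram failed=occurs, Annular stack lost=not → not all inputs occur → does not occur.
Offshore blowout preventer fails to close [OR]: Control pod lost=not, Hydraulic supply lost=not, Right solenoid 2 stuck=not → no input occurs → does not occur.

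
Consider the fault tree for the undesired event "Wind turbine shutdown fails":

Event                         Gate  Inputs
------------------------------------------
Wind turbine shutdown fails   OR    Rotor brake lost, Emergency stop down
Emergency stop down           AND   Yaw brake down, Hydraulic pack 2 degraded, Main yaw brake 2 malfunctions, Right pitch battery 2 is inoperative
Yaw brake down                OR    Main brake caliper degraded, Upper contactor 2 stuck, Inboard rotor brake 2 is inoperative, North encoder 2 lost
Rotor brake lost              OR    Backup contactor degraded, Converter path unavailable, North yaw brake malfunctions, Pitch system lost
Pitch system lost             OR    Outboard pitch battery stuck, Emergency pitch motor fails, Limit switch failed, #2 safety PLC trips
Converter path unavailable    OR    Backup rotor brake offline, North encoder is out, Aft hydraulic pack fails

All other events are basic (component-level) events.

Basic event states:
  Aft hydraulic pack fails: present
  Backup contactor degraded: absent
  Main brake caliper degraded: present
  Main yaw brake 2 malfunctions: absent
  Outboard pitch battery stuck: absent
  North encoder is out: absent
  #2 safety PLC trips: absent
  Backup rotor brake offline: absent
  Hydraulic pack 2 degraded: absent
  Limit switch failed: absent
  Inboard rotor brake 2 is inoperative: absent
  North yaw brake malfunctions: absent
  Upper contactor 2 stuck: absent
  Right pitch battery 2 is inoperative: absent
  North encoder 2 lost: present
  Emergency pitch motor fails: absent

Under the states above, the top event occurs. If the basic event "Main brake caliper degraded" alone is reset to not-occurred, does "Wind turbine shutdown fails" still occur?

Yes

Counterfactual: set "Main brake caliper degraded" to not occurred.
Converter path unavailable [OR]: Backup rotor brake offline=not, North encoder is out=not, Aft hydraulic pack fails=occurs → at least one input occurs → occurs.
Pitch system lost [OR]: Outboard pitch battery stuck=not, Emergency pitch motor fails=not, Limit switch failed=not, #2 safety PLC trips=not → no input occurs → does not occur.
Rotor brake lost [OR]: Backup contactor degraded=not, Converter path unavailable=occurs, North yaw brake malfunctions=not, Pitch system lost=not → at least one input occurs → occurs.
Yaw brake down [OR]: Main brake caliper degraded=not, Upper contactor 2 stuck=not, Inboard rotor brake 2 is inoperative=not, North encoder 2 lost=occurs → at least one input occurs → occurs.
Emergency stop down [AND]: Yaw brake down=occurs, Hydraulic pack 2 degraded=not, Main yaw brake 2 malfunctions=not, Right pitch battery 2 is inoperative=not → not all inputs occur → does not occur.
Wind turbine shutdown fails [OR]: Rotor brake lost=occurs, Emergency stop down=not → at least one input occurs → occurs.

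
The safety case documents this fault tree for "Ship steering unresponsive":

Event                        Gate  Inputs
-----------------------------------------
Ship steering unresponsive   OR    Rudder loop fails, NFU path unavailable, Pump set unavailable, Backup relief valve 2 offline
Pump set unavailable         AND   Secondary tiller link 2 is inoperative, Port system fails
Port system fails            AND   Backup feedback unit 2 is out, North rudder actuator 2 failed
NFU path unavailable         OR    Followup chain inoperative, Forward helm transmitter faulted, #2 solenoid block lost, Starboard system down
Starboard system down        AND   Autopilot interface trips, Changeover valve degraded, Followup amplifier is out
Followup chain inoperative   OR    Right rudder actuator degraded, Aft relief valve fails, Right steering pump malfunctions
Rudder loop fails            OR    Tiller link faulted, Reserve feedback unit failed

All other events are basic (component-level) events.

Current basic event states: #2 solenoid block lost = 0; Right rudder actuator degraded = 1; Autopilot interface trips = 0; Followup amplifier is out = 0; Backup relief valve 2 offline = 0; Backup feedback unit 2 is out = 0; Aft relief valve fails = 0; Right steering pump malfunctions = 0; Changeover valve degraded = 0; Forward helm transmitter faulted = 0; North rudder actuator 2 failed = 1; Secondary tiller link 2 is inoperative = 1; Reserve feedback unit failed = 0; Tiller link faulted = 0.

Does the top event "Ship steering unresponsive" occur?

Yes

Rudder loop fails [OR]: Tiller link faulted=not, Reserve feedback unit failed=not → no input occurs → does not occur.
Followup chain inoperative [OR]: Right rudder actuator degraded=occurs, Aft relief valve fails=not, Right steering pump malfunctions=not → at least one input occurs → occurs.
Starboard system down [AND]: Autopilot interface trips=not, Changeover valve degraded=not, Followup amplifier is out=not → not all inputs occur → does not occur.
NFU path unavailable [OR]: Followup chain inoperative=occurs, Forward helm transmitter faulted=not, #2 solenoid block lost=not, Starboard system down=not → at least one input occurs → occurs.
Port system fails [AND]: Backup feedback unit 2 is out=not, North rudder actuator 2 failed=occurs → not all inputs occur → does not occur.
Pump set unavailable [AND]: Secondary tiller link 2 is inoperative=occurs, Port system fails=not → not all inputs occur → does not occur.
Ship steering unresponsive [OR]: Rudder loop fails=not, NFU path unavailable=occurs, Pump set unavailable=not, Backup relief valve 2 offline=not → at least one input occurs → occurs.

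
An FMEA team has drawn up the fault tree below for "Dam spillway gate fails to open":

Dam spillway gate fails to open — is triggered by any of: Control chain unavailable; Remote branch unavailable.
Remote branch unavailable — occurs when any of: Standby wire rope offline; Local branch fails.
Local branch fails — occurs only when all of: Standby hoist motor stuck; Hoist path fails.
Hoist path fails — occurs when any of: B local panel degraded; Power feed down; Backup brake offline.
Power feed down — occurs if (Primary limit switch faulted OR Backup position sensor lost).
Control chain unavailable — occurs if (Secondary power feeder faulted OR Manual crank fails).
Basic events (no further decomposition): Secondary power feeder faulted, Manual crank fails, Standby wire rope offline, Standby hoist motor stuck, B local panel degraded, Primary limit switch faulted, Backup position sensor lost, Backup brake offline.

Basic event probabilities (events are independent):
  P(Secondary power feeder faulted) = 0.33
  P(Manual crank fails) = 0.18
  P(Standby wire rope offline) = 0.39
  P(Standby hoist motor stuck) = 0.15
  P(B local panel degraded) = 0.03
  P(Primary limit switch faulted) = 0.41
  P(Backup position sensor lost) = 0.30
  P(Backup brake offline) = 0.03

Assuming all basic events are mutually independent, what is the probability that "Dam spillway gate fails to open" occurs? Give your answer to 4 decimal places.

P(Control chain unavailable) [OR] = 1 − (1−0.33) × (1−0.18) = 0.450600
P(Power feed down) [OR] = 1 − (1−0.41) × (1−0.30) = 0.587000
P(Hoist path fails) [OR] = 1 − (1−0.03) × (1−0.587000) × (1−0.03) = 0.611408
P(Local branch fails) [AND] = 0.15 × 0.611408 = 0.091711
P(Remote branch unavailable) [OR] = 1 − (1−0.39) × (1−0.091711) = 0.445944
P(Dam spillway gate fails to open) [OR] = 1 − (1−0.450600) × (1−0.445944) = 0.695602
Rounded to 4 decimal places: P(Dam spillway gate fails to open) ≈ 0.6956.

0.6956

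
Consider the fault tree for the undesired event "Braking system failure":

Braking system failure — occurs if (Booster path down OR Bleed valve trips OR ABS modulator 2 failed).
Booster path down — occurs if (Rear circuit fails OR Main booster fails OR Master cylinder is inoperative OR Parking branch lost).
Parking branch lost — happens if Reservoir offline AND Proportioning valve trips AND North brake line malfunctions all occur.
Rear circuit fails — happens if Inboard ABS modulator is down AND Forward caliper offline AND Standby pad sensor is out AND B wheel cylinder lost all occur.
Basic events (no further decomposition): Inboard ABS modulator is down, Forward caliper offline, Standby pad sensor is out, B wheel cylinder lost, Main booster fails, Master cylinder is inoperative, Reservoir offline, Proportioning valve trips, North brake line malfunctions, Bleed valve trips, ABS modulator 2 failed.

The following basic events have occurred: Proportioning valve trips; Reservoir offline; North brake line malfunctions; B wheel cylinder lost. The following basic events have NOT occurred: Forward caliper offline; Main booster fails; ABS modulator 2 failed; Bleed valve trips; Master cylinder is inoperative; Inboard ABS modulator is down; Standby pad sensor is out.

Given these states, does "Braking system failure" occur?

Rear circuit fails [AND]: Inboard ABS modulator is down=not, Forward caliper offline=not, Standby pad sensor is out=not, B wheel cylinder lost=occurs → not all inputs occur → does not occur.
Parking branch lost [AND]: Reservoir offline=occurs, Proportioning valve trips=occurs, North brake line malfunctions=occurs → all inputs occur → occurs.
Booster path down [OR]: Rear circuit fails=not, Main booster fails=not, Master cylinder is inoperative=not, Parking branch lost=occurs → at least one input occurs → occurs.
Braking system failure [OR]: Booster path down=occurs, Bleed valve trips=not, ABS modulator 2 failed=not → at least one input occurs → occurs.

Yes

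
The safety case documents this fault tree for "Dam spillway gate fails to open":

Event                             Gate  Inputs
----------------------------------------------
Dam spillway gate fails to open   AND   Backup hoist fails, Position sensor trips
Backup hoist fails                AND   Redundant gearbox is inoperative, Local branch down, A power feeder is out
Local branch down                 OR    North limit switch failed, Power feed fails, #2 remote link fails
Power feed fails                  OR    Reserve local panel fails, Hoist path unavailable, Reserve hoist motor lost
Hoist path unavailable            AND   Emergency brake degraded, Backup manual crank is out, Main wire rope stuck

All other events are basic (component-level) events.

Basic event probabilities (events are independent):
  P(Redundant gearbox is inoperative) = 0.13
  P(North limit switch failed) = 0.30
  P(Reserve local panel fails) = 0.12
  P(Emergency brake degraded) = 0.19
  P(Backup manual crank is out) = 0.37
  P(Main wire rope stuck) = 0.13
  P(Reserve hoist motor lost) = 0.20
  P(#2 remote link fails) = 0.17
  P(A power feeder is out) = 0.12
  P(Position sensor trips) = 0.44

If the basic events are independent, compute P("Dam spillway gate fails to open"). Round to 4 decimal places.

0.0041

P(Hoist path unavailable) [AND] = 0.19 × 0.37 × 0.13 = 0.009139
P(Power feed fails) [OR] = 1 − (1−0.12) × (1−0.009139) × (1−0.20) = 0.302434
P(Local branch down) [OR] = 1 − (1−0.30) × (1−0.302434) × (1−0.17) = 0.594714
P(Backup hoist fails) [AND] = 0.13 × 0.594714 × 0.12 = 0.009278
P(Dam spillway gate fails to open) [AND] = 0.009278 × 0.44 = 0.004082
Rounded to 4 decimal places: P(Dam spillway gate fails to open) ≈ 0.0041.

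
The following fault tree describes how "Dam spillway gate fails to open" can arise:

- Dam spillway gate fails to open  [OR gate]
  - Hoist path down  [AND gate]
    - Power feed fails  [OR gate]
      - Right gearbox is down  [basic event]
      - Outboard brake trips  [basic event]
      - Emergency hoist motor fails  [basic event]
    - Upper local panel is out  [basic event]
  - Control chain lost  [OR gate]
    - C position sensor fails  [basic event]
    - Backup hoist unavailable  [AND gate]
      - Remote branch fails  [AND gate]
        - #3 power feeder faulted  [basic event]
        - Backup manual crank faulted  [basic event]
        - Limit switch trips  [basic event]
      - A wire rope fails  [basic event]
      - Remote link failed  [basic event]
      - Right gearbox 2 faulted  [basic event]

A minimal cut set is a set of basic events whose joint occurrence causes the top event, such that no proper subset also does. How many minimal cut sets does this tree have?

5

Power feed fails [OR]: union of children's cut sets → 3 cut set(s).
Hoist path down [AND]: one cut set from each child combined → 3 × 1 = 3 cut set(s).
Remote branch fails [AND]: one cut set from each child combined → 1 × 1 × 1 = 1 cut set(s).
Backup hoist unavailable [AND]: one cut set from each child combined → 1 × 1 × 1 × 1 = 1 cut set(s).
Control chain lost [OR]: union of children's cut sets → 2 cut set(s).
Dam spillway gate fails to open [OR]: union of children's cut sets → 5 cut set(s).
Minimal cut sets: {Right gearbox is down, Upper local panel is out}; {Outboard brake trips, Upper local panel is out}; {Emergency hoist motor fails, Upper local panel is out}; {C position sensor fails}; {#3 power feeder faulted, A wire rope fails, Backup manual crank faulted, Limit switch trips, Remote link failed, Right gearbox 2 faulted}.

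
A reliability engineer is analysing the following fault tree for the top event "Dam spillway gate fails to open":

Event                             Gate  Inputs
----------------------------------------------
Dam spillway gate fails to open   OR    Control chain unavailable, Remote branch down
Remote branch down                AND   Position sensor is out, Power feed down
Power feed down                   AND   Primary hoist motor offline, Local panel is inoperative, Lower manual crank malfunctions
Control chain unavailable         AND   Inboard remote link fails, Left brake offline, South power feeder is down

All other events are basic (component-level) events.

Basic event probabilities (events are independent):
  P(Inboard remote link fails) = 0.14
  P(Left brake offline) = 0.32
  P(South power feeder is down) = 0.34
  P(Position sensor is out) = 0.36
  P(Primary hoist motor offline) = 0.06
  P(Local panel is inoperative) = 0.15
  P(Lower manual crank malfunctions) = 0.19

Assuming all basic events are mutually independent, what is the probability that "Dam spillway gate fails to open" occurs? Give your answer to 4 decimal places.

0.0158

P(Control chain unavailable) [AND] = 0.14 × 0.32 × 0.34 = 0.015232
P(Power feed down) [AND] = 0.06 × 0.15 × 0.19 = 0.001710
P(Remote branch down) [AND] = 0.36 × 0.001710 = 0.000616
P(Dam spillway gate fails to open) [OR] = 1 − (1−0.015232) × (1−0.000616) = 0.015839
Rounded to 4 decimal places: P(Dam spillway gate fails to open) ≈ 0.0158.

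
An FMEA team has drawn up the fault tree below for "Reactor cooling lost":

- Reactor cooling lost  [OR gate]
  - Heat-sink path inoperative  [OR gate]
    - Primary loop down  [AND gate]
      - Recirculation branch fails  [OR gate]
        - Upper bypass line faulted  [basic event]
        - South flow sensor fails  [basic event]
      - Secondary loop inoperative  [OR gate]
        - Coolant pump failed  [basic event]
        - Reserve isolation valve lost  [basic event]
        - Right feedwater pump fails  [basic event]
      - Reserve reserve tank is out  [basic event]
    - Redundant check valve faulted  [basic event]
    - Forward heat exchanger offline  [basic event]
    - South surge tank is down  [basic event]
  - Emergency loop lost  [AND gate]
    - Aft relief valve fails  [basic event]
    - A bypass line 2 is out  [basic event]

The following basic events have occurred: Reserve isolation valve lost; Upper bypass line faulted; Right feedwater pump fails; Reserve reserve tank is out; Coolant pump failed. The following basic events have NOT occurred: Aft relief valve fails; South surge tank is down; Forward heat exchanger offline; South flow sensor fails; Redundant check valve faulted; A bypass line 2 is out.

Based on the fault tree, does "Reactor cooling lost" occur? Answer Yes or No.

Recirculation branch fails [OR]: Upper bypass line faulted=occurs, South flow sensor fails=not → at least one input occurs → occurs.
Secondary loop inoperative [OR]: Coolant pump failed=occurs, Reserve isolation valve lost=occurs, Right feedwater pump fails=occurs → at least one input occurs → occurs.
Primary loop down [AND]: Recirculation branch fails=occurs, Secondary loop inoperative=occurs, Reserve reserve tank is out=occurs → all inputs occur → occurs.
Heat-sink path inoperative [OR]: Primary loop down=occurs, Redundant check valve faulted=not, Forward heat exchanger offline=not, South surge tank is down=not → at least one input occurs → occurs.
Emergency loop lost [AND]: Aft relief valve fails=not, A bypass line 2 is out=not → not all inputs occur → does not occur.
Reactor cooling lost [OR]: Heat-sink path inoperative=occurs, Emergency loop lost=not → at least one input occurs → occurs.

Yes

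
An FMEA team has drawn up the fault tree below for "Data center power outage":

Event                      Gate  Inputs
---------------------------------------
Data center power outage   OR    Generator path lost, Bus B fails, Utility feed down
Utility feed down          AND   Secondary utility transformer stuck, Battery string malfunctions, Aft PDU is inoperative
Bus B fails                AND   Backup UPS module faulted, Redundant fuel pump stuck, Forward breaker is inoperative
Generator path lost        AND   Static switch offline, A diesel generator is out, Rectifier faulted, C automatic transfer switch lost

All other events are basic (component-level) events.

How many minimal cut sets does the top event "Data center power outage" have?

3

Generator path lost [AND]: one cut set from each child combined → 1 × 1 × 1 × 1 = 1 cut set(s).
Bus B fails [AND]: one cut set from each child combined → 1 × 1 × 1 = 1 cut set(s).
Utility feed down [AND]: one cut set from each child combined → 1 × 1 × 1 = 1 cut set(s).
Data center power outage [OR]: union of children's cut sets → 3 cut set(s).
Minimal cut sets: {A diesel generator is out, C automatic transfer switch lost, Rectifier faulted, Static switch offline}; {Backup UPS module faulted, Forward breaker is inoperative, Redundant fuel pump stuck}; {Aft PDU is inoperative, Battery string malfunctions, Secondary utility transformer stuck}.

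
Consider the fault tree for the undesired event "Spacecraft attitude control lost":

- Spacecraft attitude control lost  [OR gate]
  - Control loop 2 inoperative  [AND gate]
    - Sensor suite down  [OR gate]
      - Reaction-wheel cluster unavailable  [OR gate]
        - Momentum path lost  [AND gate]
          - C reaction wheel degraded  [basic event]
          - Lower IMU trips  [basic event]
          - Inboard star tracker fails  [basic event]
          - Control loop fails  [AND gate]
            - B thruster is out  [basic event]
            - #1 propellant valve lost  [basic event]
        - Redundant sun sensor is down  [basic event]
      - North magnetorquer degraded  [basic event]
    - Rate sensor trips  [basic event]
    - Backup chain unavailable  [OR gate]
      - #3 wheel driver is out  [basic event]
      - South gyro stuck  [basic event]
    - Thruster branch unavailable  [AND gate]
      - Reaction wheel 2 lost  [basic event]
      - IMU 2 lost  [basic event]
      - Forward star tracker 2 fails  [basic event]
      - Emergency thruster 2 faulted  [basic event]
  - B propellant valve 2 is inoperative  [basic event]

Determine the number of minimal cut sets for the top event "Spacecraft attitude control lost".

7

Control loop fails [AND]: one cut set from each child combined → 1 × 1 = 1 cut set(s).
Momentum path lost [AND]: one cut set from each child combined → 1 × 1 × 1 × 1 = 1 cut set(s).
Reaction-wheel cluster unavailable [OR]: union of children's cut sets → 2 cut set(s).
Sensor suite down [OR]: union of children's cut sets → 3 cut set(s).
Backup chain unavailable [OR]: union of children's cut sets → 2 cut set(s).
Thruster branch unavailable [AND]: one cut set from each child combined → 1 × 1 × 1 × 1 = 1 cut set(s).
Control loop 2 inoperative [AND]: one cut set from each child combined → 3 × 1 × 2 × 1 = 6 cut set(s).
Spacecraft attitude control lost [OR]: union of children's cut sets → 7 cut set(s).
Minimal cut sets: {#1 propellant valve lost, #3 wheel driver is out, B thruster is out, C reaction wheel degraded, Emergency thruster 2 faulted, Forward star tracker 2 fails, IMU 2 lost, Inboard star tracker fails, Lower IMU trips, Rate sensor trips, Reaction wheel 2 lost}; {#1 propellant valve lost, B thruster is out, C reaction wheel degraded, Emergency thruster 2 faulted, Forward star tracker 2 fails, IMU 2 lost, Inboard star tracker fails, Lower IMU trips, Rate sensor trips, Reaction wheel 2 lost, South gyro stuck}; {#3 wheel driver is out, Emergency thruster 2 faulted, Forward star tracker 2 fails, IMU 2 lost, Rate sensor trips, Reaction wheel 2 lost, Redundant sun sensor is down}; {Emergency thruster 2 faulted, Forward star tracker 2 fails, IMU 2 lost, Rate sensor trips, Reaction wheel 2 lost, Redundant sun sensor is down, South gyro stuck}; {#3 wheel driver is out, Emergency thruster 2 faulted, Forward star tracker 2 fails, IMU 2 lost, North magnetorquer degraded, Rate sensor trips, Reaction wheel 2 lost}; {Emergency thruster 2 faulted, Forward star tracker 2 fails, IMU 2 lost, North magnetorquer degraded, Rate sensor trips, Reaction wheel 2 lost, South gyro stuck}; {B propellant valve 2 is inoperative}.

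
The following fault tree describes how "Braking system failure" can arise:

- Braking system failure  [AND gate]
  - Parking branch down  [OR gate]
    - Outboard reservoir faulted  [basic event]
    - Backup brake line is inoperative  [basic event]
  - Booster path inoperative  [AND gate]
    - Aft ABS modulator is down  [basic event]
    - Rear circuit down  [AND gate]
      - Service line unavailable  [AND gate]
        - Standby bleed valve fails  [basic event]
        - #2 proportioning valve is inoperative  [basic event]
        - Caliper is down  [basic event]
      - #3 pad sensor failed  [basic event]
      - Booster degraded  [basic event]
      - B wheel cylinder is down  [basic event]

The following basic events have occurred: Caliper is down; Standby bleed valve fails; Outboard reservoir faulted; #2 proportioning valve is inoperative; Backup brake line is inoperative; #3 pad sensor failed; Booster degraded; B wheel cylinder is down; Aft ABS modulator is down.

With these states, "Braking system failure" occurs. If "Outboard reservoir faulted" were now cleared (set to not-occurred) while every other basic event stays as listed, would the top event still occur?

Yes

Counterfactual: set "Outboard reservoir faulted" to not occurred.
Parking branch down [OR]: Outboard reservoir faulted=not, Backup brake line is inoperative=occurs → at least one input occurs → occurs.
Service line unavailable [AND]: Standby bleed valve fails=occurs, #2 proportioning valve is inoperative=occurs, Caliper is down=occurs → all inputs occur → occurs.
Rear circuit down [AND]: Service line unavailable=occurs, #3 pad sensor failed=occurs, Booster degraded=occurs, B wheel cylinder is down=occurs → all inputs occur → occurs.
Booster path inoperative [AND]: Aft ABS modulator is down=occurs, Rear circuit down=occurs → all inputs occur → occurs.
Braking system failure [AND]: Parking branch down=occurs, Booster path inoperative=occurs → all inputs occur → occurs.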